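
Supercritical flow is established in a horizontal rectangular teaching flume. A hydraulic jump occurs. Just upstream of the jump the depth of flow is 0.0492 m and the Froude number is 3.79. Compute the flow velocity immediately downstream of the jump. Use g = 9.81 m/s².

V₂ = 0.539 m/s

Fr₁ = 3.79 (given).
Sequent-depth ratio: y₂/y₁ = ½[√(1 + 8Fr₁²) − 1] = ½[√115.9 − 1] = 4.88.
y₂ = 4.88 × 0.0492 = 0.240 m.
V₁ = Fr₁·√(g·y₁) = 3.79×√(9.81×0.0492) = 2.63 m/s; q = V₁·y₁ = 0.130 m²/s.
V₂ = q/y₂ = 0.130/0.240 = 0.539 m/s.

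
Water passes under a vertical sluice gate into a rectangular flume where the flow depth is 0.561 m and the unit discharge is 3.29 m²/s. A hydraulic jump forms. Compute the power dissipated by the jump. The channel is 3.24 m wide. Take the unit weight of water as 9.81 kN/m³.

V₁ = q/y₁ = 3.29/0.561 = 5.86 m/s. Fr₁ = V₁/√(g·y₁) = 5.86/√(9.81×0.561) = 2.50.
Sequent-depth ratio: y₂/y₁ = ½[√(1 + 8Fr₁²) − 1] = ½[√50.99 − 1] = 3.07.
y₂ = 3.07 × 0.561 = 1.72 m.
V₂ = q/y₂ = 3.29/1.72 = 1.91 m/s. E₁ = y₁ + V₁²/2g = 2.31 m; E₂ = y₂ + V₂²/2g = 1.91 m. ΔE = E₁ − E₂ = 0.405 m.
Q = q·b = 3.29 × 3.24 = 10.7 m³/s. P = γ·Q·ΔE = 9.81 × 10.7 × 0.405 = 42.4 kW.

P = 42.4 kW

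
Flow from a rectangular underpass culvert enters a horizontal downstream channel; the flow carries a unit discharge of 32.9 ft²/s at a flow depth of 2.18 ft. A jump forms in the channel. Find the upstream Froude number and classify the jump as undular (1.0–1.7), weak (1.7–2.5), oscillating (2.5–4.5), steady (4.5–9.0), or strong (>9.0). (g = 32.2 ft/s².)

Fr₁ = 1.80; weak jump

V₁ = q/y₁ = 32.9/2.18 = 15.1 ft/s. Fr₁ = V₁/√(g·y₁) = 15.1/√(32.2×2.18) = 1.80.
Fr₁ = 1.80 lies in the weak range.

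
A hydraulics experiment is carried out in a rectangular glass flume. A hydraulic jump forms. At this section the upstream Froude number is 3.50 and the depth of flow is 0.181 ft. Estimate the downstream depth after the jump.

Fr₁ = 3.50 (given).
Sequent-depth ratio: y₂/y₁ = ½[√(1 + 8Fr₁²) − 1] = ½[√99.00 − 1] = 4.47.
y₂ = 4.47 × 0.181 = 0.810 ft.

y₂ = 0.810 ft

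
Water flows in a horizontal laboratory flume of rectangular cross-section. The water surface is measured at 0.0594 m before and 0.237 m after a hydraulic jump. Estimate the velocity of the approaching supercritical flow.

For a rectangular channel the momentum equation gives q² = ½·g·y₁·y₂·(y₁ + y₂) = ½×9.81×0.0594×0.237×0.296 = 0.0205.
q = √0.0205 = 0.143 m²/s.
V₁ = q/y₁ = 0.143/0.0594 = 2.41 m/s.

V₁ = 2.41 m/s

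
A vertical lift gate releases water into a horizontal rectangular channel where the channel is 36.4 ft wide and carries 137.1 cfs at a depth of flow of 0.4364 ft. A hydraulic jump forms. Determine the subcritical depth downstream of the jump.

q = Q/b = 137.1/36.4 = 3.766 ft²/s; V₁ = q/y₁ = 8.631 ft/s. Fr₁ = V₁/√(g·y₁) = 2.302.
From the momentum equation for a rectangular channel, y₂/y₁ = ½[√(1 + 8Fr₁²) − 1] = ½[√43.408 − 1] = 2.794.
y₂ = 2.794 × 0.4364 = 1.219 ft.

y₂ = 1.219 ft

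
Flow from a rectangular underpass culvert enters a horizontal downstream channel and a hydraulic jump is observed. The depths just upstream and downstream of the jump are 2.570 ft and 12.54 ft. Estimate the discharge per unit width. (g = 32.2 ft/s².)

For a rectangular channel the momentum equation gives q² = ½·g·y₁·y₂·(y₁ + y₂) = ½×32.2×2.570×12.54×15.11 = 7840.
q = √7840 = 88.54 ft²/s.

q = 88.54 ft²/s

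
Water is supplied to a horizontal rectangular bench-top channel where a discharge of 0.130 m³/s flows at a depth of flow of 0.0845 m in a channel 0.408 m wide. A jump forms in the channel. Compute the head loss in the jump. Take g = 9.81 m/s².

q = Q/b = 0.130/0.408 = 0.319 m²/s; V₁ = q/y₁ = 3.77 m/s. Fr₁ = V₁/√(g·y₁) = 4.14.
By Bélanger, y₂/y₁ = ½[√(1 + 8Fr₁²) − 1] = ½[√138.2 − 1] = 5.38.
y₂ = 5.38 × 0.0845 = 0.454 m.
V₂ = q/y₂ = 0.319/0.454 = 0.701 m/s. E₁ = y₁ + V₁²/2g = 0.809 m; E₂ = y₂ + V₂²/2g = 0.480 m. ΔE = E₁ − E₂ = 0.330 m.

ΔE = 0.330 m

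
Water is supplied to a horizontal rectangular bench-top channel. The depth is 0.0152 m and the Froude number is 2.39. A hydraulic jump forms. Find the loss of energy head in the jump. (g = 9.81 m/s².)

Fr₁ = 2.39 (given).
Conjugate-depth relation: y₂/y₁ = ½[√(1 + 8Fr₁²) − 1] = ½[√46.70 − 1] = 2.92.
y₂ = 2.92 × 0.0152 = 0.0443 m.
Head loss: ΔE = (y₂ − y₁)³/(4y₁y₂) = (0.0443 − 0.0152)³/(4×0.0152×0.0443) = 0.0000247/0.00270 = 0.00917 m.

ΔE = 0.00917 m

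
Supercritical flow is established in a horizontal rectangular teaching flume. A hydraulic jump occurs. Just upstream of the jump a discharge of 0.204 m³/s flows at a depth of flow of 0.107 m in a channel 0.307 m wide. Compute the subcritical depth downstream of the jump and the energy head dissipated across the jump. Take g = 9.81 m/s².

y₂ = 0.865 m; ΔE = 1.18 m

q = Q/b = 0.204/0.307 = 0.664 m²/s; V₁ = q/y₁ = 6.21 m/s. Fr₁ = V₁/√(g·y₁) = 6.06.
By Bélanger, y₂/y₁ = ½[√(1 + 8Fr₁²) − 1] = ½[√294.9 − 1] = 8.09.
y₂ = 8.09 × 0.107 = 0.865 m.
Head loss: ΔE = (y₂ − y₁)³/(4y₁y₂) = (0.865 − 0.107)³/(4×0.107×0.865) = 0.436/0.370 = 1.18 m.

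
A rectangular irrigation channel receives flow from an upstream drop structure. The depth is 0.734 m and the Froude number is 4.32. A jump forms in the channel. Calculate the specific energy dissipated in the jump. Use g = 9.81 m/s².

ΔE = 3.23 m

Fr₁ = 4.32 (given).
Conjugate-depth relation: y₂/y₁ = ½[√(1 + 8Fr₁²) − 1] = ½[√150.3 − 1] = 5.63.
y₂ = 5.63 × 0.734 = 4.13 m.
Head loss: ΔE = (y₂ − y₁)³/(4y₁y₂) = (4.13 − 0.734)³/(4×0.734×4.13) = 39.2/12.1 = 3.23 m.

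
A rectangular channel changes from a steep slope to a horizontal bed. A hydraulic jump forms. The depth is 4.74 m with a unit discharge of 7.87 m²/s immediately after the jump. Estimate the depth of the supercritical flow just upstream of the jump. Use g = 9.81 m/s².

V₂ = q/y₂ = 7.87/4.74 = 1.66 m/s; Fr₂ = V₂/√(g·y₂) = 0.243.
Applying the sequent-depth relation in reverse, y₁/y₂ = ½[√(1 + 8Fr₂²) − 1] = ½[√1.474 − 1] = 0.107.
y₁ = 0.107 × 4.74 = 0.508 m.

y₁ = 0.508 m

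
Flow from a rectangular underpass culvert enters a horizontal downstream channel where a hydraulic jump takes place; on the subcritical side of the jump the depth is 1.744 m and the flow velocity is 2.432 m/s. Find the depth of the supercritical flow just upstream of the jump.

y₁ = 0.8201 m

Fr₂ = V₂/√(g·y₂) = 2.432/√(9.81×1.744) = 0.5880.
The Bélanger relation is symmetric: y₁/y₂ = ½[√(1 + 8Fr₂²) − 1] = ½[√3.7657 − 1] = 0.4703.
y₁ = 0.4703 × 1.744 = 0.8201 m.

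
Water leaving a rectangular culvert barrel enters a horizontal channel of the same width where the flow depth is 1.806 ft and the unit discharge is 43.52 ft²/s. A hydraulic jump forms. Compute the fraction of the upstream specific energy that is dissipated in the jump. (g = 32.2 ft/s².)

V₁ = q/y₁ = 43.52/1.806 = 24.10 ft/s. Fr₁ = V₁/√(g·y₁) = 24.10/√(32.2×1.806) = 3.160.
Bélanger equation: y₂/y₁ = ½[√(1 + 8Fr₁²) − 1] = ½[√80.884 − 1] = 3.997.
y₂ = 3.997 × 1.806 = 7.218 ft.
E₁ = y₁ + V₁²/2g = 10.82 ft. ΔE = (y₂ − y₁)³/(4y₁y₂) = 3.040 ft. ΔE/E₁ = 3.040/10.82 = 0.281.

ΔE/E₁ = 0.281 (28.1%)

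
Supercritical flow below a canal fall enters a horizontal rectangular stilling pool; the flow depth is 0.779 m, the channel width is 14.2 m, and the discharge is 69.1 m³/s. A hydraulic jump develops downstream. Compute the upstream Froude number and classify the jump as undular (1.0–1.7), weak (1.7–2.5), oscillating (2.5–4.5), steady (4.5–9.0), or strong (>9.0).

Fr₁ = 2.26; weak jump

q = Q/b = 69.1/14.2 = 4.87 m²/s; V₁ = q/y₁ = 6.25 m/s. Fr₁ = V₁/√(g·y₁) = 2.26.
Fr₁ = 2.26 lies in the weak range.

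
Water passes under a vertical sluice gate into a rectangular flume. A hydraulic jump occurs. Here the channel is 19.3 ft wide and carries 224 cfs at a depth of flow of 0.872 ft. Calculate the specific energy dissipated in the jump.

q = Q/b = 224/19.3 = 11.6 ft²/s; V₁ = q/y₁ = 13.3 ft/s. Fr₁ = V₁/√(g·y₁) = 2.51.
Bélanger equation: y₂/y₁ = ½[√(1 + 8Fr₁²) − 1] = ½[√51.47 − 1] = 3.09.
y₂ = 3.09 × 0.872 = 2.69 ft.
Head loss: ΔE = (y₂ − y₁)³/(4y₁y₂) = (2.69 − 0.872)³/(4×0.872×2.69) = 6.03/9.39 = 0.642 ft.

ΔE = 0.642 ft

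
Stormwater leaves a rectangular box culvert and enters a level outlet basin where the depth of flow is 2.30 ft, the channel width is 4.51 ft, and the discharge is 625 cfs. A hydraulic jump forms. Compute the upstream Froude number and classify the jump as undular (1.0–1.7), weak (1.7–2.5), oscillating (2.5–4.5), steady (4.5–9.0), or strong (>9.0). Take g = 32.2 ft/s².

q = Q/b = 625/4.51 = 139 ft²/s; V₁ = q/y₁ = 60.3 ft/s. Fr₁ = V₁/√(g·y₁) = 7.00.
Fr₁ = 7.00 lies in the steady range.

Fr₁ = 7.00; steady jump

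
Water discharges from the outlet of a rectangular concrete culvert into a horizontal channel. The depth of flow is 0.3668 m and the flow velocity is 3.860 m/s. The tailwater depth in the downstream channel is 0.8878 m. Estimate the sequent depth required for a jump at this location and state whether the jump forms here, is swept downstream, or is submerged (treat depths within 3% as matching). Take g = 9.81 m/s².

y₂ = 0.8880 m; the jump forms here

Fr₁ = V₁/√(g·y₁) = 3.860/√(9.81×0.3668) = 2.035.
Bélanger equation: y₂/y₁ = ½[√(1 + 8Fr₁²) − 1] = ½[√34.126 − 1] = 2.421.
y₂ = 2.421 × 0.3668 = 0.8880 m.
Tailwater y_tw = 0.8878 m: y_tw ≈ y₂, so the jump forms here.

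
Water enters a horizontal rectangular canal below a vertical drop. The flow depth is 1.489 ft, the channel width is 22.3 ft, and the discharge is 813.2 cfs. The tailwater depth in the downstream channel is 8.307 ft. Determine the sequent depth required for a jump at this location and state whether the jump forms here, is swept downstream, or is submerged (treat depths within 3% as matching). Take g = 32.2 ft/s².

q = Q/b = 813.2/22.3 = 36.47 ft²/s; V₁ = q/y₁ = 24.49 ft/s. Fr₁ = V₁/√(g·y₁) = 3.537.
From the momentum equation for a rectangular channel, y₂/y₁ = ½[√(1 + 8Fr₁²) − 1] = ½[√101.08 − 1] = 4.527.
y₂ = 4.527 × 1.489 = 6.740 ft.
Tailwater y_tw = 8.307 ft: y_tw > y₂, so the jump is submerged.

y₂ = 6.740 ft; the jump is submerged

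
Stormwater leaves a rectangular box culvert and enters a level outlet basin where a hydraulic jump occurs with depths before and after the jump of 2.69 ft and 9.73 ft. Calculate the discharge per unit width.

q = 72.3 ft²/s

For a rectangular channel the momentum equation gives q² = ½·g·y₁·y₂·(y₁ + y₂) = ½×32.2×2.69×9.73×12.4 = 5234.
q = √5234 = 72.3 ft²/s.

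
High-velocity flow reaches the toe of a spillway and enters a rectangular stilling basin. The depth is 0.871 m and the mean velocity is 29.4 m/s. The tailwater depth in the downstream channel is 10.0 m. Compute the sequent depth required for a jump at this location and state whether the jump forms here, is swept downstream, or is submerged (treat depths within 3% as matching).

Fr₁ = V₁/√(g·y₁) = 29.4/√(9.81×0.871) = 10.1.
By Bélanger, y₂/y₁ = ½[√(1 + 8Fr₁²) − 1] = ½[√810.3 − 1] = 13.7.
y₂ = 13.7 × 0.871 = 12.0 m.
Tailwater y_tw = 10.0 m: y_tw < y₂, so the jump is swept downstream.

y₂ = 12.0 m; the jump is swept downstream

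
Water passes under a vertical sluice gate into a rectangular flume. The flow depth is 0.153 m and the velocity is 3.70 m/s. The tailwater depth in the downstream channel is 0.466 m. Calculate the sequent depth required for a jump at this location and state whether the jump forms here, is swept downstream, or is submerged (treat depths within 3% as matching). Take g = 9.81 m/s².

y₂ = 0.581 m; the jump is swept downstream

Fr₁ = V₁/√(g·y₁) = 3.70/√(9.81×0.153) = 3.02.
Sequent-depth ratio: y₂/y₁ = ½[√(1 + 8Fr₁²) − 1] = ½[√73.97 − 1] = 3.80.
y₂ = 3.80 × 0.153 = 0.581 m.
Tailwater y_tw = 0.466 m: y_tw < y₂, so the jump is swept downstream.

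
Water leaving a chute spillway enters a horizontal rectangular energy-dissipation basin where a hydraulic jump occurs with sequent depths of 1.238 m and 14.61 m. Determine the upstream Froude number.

Fr₁ = 8.691

For a rectangular channel the momentum equation gives q² = ½·g·y₁·y₂·(y₁ + y₂) = ½×9.81×1.238×14.61×15.85 = 1406.
q = √1406 = 37.50 m²/s.
V₁ = q/y₁ = 30.29 m/s; Fr₁ = V₁/√(g·y₁) = 8.691.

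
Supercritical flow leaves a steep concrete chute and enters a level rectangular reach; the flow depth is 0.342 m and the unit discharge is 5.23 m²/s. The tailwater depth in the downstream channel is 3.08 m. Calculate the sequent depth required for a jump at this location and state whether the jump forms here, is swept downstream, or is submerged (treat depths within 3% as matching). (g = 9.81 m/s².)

y₂ = 3.87 m; the jump is swept downstream

V₁ = q/y₁ = 5.23/0.342 = 15.3 m/s. Fr₁ = V₁/√(g·y₁) = 15.3/√(9.81×0.342) = 8.35.
Conjugate-depth relation: y₂/y₁ = ½[√(1 + 8Fr₁²) − 1] = ½[√558.6 − 1] = 11.3.
y₂ = 11.3 × 0.342 = 3.87 m.
Tailwater y_tw = 3.08 m: y_tw < y₂, so the jump is swept downstream.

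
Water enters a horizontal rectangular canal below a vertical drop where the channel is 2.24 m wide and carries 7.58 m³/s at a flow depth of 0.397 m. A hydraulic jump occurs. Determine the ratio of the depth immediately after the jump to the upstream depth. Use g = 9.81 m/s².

y₂/y₁ = 5.63

q = Q/b = 7.58/2.24 = 3.38 m²/s; V₁ = q/y₁ = 8.52 m/s. Fr₁ = V₁/√(g·y₁) = 4.32.
By Bélanger, y₂/y₁ = ½[√(1 + 8Fr₁²) − 1] = ½[√150.2 − 1] = 5.63.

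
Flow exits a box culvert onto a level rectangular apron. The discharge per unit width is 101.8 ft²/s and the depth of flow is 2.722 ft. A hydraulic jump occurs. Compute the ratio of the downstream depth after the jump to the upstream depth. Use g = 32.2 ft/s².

V₁ = q/y₁ = 101.8/2.722 = 37.40 ft/s. Fr₁ = V₁/√(g·y₁) = 37.40/√(32.2×2.722) = 3.995.
From the momentum equation for a rectangular channel, y₂/y₁ = ½[√(1 + 8Fr₁²) − 1] = ½[√128.66 − 1] = 5.171.

y₂/y₁ = 5.171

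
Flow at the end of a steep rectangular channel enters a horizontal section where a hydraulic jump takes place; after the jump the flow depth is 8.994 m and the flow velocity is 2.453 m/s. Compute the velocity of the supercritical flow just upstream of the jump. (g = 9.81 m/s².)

Fr₂ = V₂/√(g·y₂) = 2.453/√(9.81×8.994) = 0.2611.
From the momentum equation (using Fr₂), y₁/y₂ = ½[√(1 + 8Fr₂²) − 1] = ½[√1.5456 − 1] = 0.1216.
y₁ = 0.1216 × 8.994 = 1.094 m.
V₁ = q/y₁ = 22.06/1.094 = 20.17 m/s.

V₁ = 20.17 m/s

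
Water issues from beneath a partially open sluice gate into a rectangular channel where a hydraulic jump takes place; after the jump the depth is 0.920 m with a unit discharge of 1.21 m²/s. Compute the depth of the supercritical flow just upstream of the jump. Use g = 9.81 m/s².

V₂ = q/y₂ = 1.21/0.920 = 1.32 m/s; Fr₂ = V₂/√(g·y₂) = 0.438.
Since the conjugate-depth ratio holds either way, y₁/y₂ = ½[√(1 + 8Fr₂²) − 1] = ½[√2.533 − 1] = 0.296.
y₁ = 0.296 × 0.920 = 0.272 m.

y₁ = 0.272 m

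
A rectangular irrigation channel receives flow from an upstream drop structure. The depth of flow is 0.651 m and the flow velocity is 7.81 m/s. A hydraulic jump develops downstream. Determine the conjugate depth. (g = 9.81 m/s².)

y₂ = 2.54 m

Fr₁ = V₁/√(g·y₁) = 7.81/√(9.81×0.651) = 3.09.
Conjugate-depth relation: y₂/y₁ = ½[√(1 + 8Fr₁²) − 1] = ½[√77.41 − 1] = 3.90.
y₂ = 3.90 × 0.651 = 2.54 m.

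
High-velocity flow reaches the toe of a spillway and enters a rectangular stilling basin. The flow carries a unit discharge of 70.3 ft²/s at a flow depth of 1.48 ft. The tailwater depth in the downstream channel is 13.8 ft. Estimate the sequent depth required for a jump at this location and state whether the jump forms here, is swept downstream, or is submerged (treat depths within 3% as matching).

V₁ = q/y₁ = 70.3/1.48 = 47.5 ft/s. Fr₁ = V₁/√(g·y₁) = 47.5/√(32.2×1.48) = 6.88.
Sequent-depth ratio: y₂/y₁ = ½[√(1 + 8Fr₁²) − 1] = ½[√379.8 − 1] = 9.24.
y₂ = 9.24 × 1.48 = 13.7 ft.
Tailwater y_tw = 13.8 ft: y_tw ≈ y₂, so the jump forms here.

y₂ = 13.7 ft; the jump forms here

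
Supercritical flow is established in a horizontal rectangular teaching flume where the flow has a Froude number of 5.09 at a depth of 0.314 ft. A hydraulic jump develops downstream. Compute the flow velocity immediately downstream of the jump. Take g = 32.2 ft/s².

Fr₁ = 5.09 (given).
From the momentum equation for a rectangular channel, y₂/y₁ = ½[√(1 + 8Fr₁²) − 1] = ½[√208.3 − 1] = 6.72.
y₂ = 6.72 × 0.314 = 2.11 ft.
V₁ = Fr₁·√(g·y₁) = 5.09×√(32.2×0.314) = 16.2 ft/s; q = V₁·y₁ = 5.08 ft²/s.
V₂ = q/y₂ = 5.08/2.11 = 2.41 ft/s.

V₂ = 2.41 ft/s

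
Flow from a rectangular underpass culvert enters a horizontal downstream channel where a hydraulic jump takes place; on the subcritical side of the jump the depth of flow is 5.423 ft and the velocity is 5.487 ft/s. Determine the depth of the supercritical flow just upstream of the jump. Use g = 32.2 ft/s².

y₁ = 1.471 ft

Fr₂ = V₂/√(g·y₂) = 5.487/√(32.2×5.423) = 0.4152.
The Bélanger relation is symmetric: y₁/y₂ = ½[√(1 + 8Fr₂²) − 1] = ½[√2.3793 − 1] = 0.2713.
y₁ = 0.2713 × 5.423 = 1.471 ft.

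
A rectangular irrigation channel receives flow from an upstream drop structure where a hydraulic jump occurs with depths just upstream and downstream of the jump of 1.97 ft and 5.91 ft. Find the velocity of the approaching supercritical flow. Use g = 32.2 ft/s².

V₁ = 19.5 ft/s

For a rectangular channel the momentum equation gives q² = ½·g·y₁·y₂·(y₁ + y₂) = ½×32.2×1.97×5.91×7.88 = 1477.
q = √1477 = 38.4 ft²/s.
V₁ = q/y₁ = 38.4/1.97 = 19.5 ft/s.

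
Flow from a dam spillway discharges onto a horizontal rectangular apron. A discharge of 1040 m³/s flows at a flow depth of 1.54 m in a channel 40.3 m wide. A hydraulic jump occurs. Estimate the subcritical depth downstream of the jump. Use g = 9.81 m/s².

y₂ = 8.65 m

q = Q/b = 1040/40.3 = 25.8 m²/s; V₁ = q/y₁ = 16.8 m/s. Fr₁ = V₁/√(g·y₁) = 4.31.
Conjugate-depth relation: y₂/y₁ = ½[√(1 + 8Fr₁²) − 1] = ½[√149.7 − 1] = 5.62.
y₂ = 5.62 × 1.54 = 8.65 m.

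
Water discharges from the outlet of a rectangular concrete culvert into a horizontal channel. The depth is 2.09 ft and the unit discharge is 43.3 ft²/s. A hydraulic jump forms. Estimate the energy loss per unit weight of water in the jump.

ΔE = 1.57 ft

V₁ = q/y₁ = 43.3/2.09 = 20.7 ft/s. Fr₁ = V₁/√(g·y₁) = 20.7/√(32.2×2.09) = 2.53.
Conjugate-depth relation: y₂/y₁ = ½[√(1 + 8Fr₁²) − 1] = ½[√52.02 − 1] = 3.11.
y₂ = 3.11 × 2.09 = 6.49 ft.
Head loss: ΔE = (y₂ − y₁)³/(4y₁y₂) = (6.49 − 2.09)³/(4×2.09×6.49) = 85.3/54.3 = 1.57 ft.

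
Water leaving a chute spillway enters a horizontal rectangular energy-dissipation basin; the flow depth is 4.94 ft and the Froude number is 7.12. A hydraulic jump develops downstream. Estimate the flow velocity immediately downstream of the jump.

Fr₁ = 7.12 (given).
Sequent-depth ratio: y₂/y₁ = ½[√(1 + 8Fr₁²) − 1] = ½[√406.6 − 1] = 9.58.
y₂ = 9.58 × 4.94 = 47.3 ft.
V₁ = Fr₁·√(g·y₁) = 7.12×√(32.2×4.94) = 89.8 ft/s; q = V₁·y₁ = 444 ft²/s.
V₂ = q/y₂ = 444/47.3 = 9.37 ft/s.

V₂ = 9.37 ft/s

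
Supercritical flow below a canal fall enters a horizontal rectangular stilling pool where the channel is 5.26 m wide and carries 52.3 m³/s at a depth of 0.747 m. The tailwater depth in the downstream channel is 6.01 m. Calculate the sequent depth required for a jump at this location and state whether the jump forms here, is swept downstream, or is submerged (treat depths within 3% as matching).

y₂ = 4.83 m; the jump is submerged

q = Q/b = 52.3/5.26 = 9.94 m²/s; V₁ = q/y₁ = 13.3 m/s. Fr₁ = V₁/√(g·y₁) = 4.92.
From the momentum equation for a rectangular channel, y₂/y₁ = ½[√(1 + 8Fr₁²) − 1] = ½[√194.4 − 1] = 6.47.
y₂ = 6.47 × 0.747 = 4.83 m.
Tailwater y_tw = 6.01 m: y_tw > y₂, so the jump is submerged.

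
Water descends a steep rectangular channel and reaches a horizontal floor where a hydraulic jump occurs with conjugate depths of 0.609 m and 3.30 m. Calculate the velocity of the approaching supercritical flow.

For a rectangular channel the momentum equation gives q² = ½·g·y₁·y₂·(y₁ + y₂) = ½×9.81×0.609×3.30×3.91 = 38.5.
q = √38.5 = 6.21 m²/s.
V₁ = q/y₁ = 6.21/0.609 = 10.2 m/s.

V₁ = 10.2 m/s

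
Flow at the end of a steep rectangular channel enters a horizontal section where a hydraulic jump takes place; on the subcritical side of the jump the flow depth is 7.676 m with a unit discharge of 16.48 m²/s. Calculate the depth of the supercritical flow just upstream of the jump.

y₁ = 0.8464 m

V₂ = q/y₂ = 16.48/7.676 = 2.147 m/s; Fr₂ = V₂/√(g·y₂) = 0.2474.
From the momentum equation (using Fr₂), y₁/y₂ = ½[√(1 + 8Fr₂²) − 1] = ½[√1.4897 − 1] = 0.1103.
y₁ = 0.1103 × 7.676 = 0.8464 m.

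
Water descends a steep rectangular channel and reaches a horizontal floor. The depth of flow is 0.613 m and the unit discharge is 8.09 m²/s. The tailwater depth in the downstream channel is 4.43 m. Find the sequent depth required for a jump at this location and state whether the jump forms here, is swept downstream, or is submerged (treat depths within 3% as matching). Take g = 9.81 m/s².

V₁ = q/y₁ = 8.09/0.613 = 13.2 m/s. Fr₁ = V₁/√(g·y₁) = 13.2/√(9.81×0.613) = 5.38.
Bélanger equation: y₂/y₁ = ½[√(1 + 8Fr₁²) − 1] = ½[√232.7 − 1] = 7.13.
y₂ = 7.13 × 0.613 = 4.37 m.
Tailwater y_tw = 4.43 m: y_tw ≈ y₂, so the jump forms here.

y₂ = 4.37 m; the jump forms here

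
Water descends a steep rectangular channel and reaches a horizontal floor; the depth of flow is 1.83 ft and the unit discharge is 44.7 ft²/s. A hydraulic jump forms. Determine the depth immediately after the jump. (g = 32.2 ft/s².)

V₁ = q/y₁ = 44.7/1.83 = 24.4 ft/s. Fr₁ = V₁/√(g·y₁) = 24.4/√(32.2×1.83) = 3.18.
Conjugate-depth relation: y₂/y₁ = ½[√(1 + 8Fr₁²) − 1] = ½[√82.00 − 1] = 4.03.
y₂ = 4.03 × 1.83 = 7.37 ft.

y₂ = 7.37 ft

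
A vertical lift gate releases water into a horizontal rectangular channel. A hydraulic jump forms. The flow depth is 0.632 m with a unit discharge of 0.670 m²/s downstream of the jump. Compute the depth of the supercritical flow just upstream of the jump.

y₁ = 0.179 m

V₂ = q/y₂ = 0.670/0.632 = 1.06 m/s; Fr₂ = V₂/√(g·y₂) = 0.426.
The Bélanger relation is symmetric: y₁/y₂ = ½[√(1 + 8Fr₂²) − 1] = ½[√2.450 − 1] = 0.283.
y₁ = 0.283 × 0.632 = 0.179 m.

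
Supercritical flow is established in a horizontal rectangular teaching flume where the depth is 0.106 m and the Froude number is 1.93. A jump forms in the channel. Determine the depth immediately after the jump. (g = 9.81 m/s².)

y₂ = 0.241 m

Fr₁ = 1.93 (given).
Bélanger equation: y₂/y₁ = ½[√(1 + 8Fr₁²) − 1] = ½[√30.80 − 1] = 2.27.
y₂ = 2.27 × 0.106 = 0.241 m.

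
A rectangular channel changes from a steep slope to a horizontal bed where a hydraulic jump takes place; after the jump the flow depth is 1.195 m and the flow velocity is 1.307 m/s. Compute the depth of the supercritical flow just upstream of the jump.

y₁ = 0.2818 m

Fr₂ = V₂/√(g·y₂) = 1.307/√(9.81×1.195) = 0.3817.
Applying the sequent-depth relation in reverse, y₁/y₂ = ½[√(1 + 8Fr₂²) − 1] = ½[√2.1657 − 1] = 0.2358.
y₁ = 0.2358 × 1.195 = 0.2818 m.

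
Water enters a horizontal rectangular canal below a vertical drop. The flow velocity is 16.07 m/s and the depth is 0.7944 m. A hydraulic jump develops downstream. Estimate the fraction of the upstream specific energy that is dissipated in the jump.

ΔE/E₁ = 0.548 (54.8%)

Fr₁ = V₁/√(g·y₁) = 16.07/√(9.81×0.7944) = 5.757.
From the momentum equation for a rectangular channel, y₂/y₁ = ½[√(1 + 8Fr₁²) − 1] = ½[√266.10 − 1] = 7.656.
y₂ = 7.656 × 0.7944 = 6.082 m.
E₁ = y₁ + V₁²/2g = 13.96 m. ΔE = (y₂ − y₁)³/(4y₁y₂) = 7.650 m. ΔE/E₁ = 7.650/13.96 = 0.548.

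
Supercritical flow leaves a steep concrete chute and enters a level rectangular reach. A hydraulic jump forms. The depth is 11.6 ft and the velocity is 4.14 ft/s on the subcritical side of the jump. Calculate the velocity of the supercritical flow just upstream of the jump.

V₁ = 48.9 ft/s

Fr₂ = V₂/√(g·y₂) = 4.14/√(32.2×11.6) = 0.214.
The Bélanger relation is symmetric: y₁/y₂ = ½[√(1 + 8Fr₂²) − 1] = ½[√1.367 − 1] = 0.0846.
y₁ = 0.0846 × 11.6 = 0.982 ft.
V₁ = q/y₁ = 48.0/0.982 = 48.9 ft/s.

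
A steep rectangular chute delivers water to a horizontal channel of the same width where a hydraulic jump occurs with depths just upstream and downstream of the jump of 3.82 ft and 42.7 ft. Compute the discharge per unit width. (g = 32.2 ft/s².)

For a rectangular channel the momentum equation gives q² = ½·g·y₁·y₂·(y₁ + y₂) = ½×32.2×3.82×42.7×46.5 = 122168.
q = √122168 = 350 ft²/s.

q = 350 ft²/s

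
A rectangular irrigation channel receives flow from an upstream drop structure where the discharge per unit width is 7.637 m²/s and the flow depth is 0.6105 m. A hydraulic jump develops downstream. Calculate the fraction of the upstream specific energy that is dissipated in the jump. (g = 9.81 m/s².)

ΔE/E₁ = 0.500 (50.0%)

V₁ = q/y₁ = 7.637/0.6105 = 12.51 m/s. Fr₁ = V₁/√(g·y₁) = 12.51/√(9.81×0.6105) = 5.112.
By Bélanger, y₂/y₁ = ½[√(1 + 8Fr₁²) − 1] = ½[√210.03 − 1] = 6.746.
y₂ = 6.746 × 0.6105 = 4.119 m.
E₁ = y₁ + V₁²/2g = 8.586 m. ΔE = (y₂ − y₁)³/(4y₁y₂) = 4.293 m. ΔE/E₁ = 4.293/8.586 = 0.500.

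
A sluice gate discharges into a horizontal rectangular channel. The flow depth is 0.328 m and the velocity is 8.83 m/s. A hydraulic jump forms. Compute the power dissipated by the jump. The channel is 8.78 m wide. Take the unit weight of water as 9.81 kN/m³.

Fr₁ = V₁/√(g·y₁) = 8.83/√(9.81×0.328) = 4.92.
Sequent-depth ratio: y₂/y₁ = ½[√(1 + 8Fr₁²) − 1] = ½[√194.9 − 1] = 6.48.
y₂ = 6.48 × 0.328 = 2.13 m.
q = V₁·y₁ = 8.83 × 0.328 = 2.90 m²/s. V₂ = q/y₂ = 2.90/2.13 = 1.36 m/s. E₁ = y₁ + V₁²/2g = 4.30 m; E₂ = y₂ + V₂²/2g = 2.22 m. ΔE = E₁ − E₂ = 2.08 m.
Q = q·b = 2.90 × 8.78 = 25.4 m³/s. P = γ·Q·ΔE = 9.81 × 25.4 × 2.08 = 519 kW.

P = 519 kW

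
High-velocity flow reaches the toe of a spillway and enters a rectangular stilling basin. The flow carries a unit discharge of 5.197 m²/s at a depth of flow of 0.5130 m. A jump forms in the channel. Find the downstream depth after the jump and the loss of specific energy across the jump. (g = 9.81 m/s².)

V₁ = q/y₁ = 5.197/0.5130 = 10.13 m/s. Fr₁ = V₁/√(g·y₁) = 10.13/√(9.81×0.5130) = 4.516.
Sequent-depth ratio: y₂/y₁ = ½[√(1 + 8Fr₁²) − 1] = ½[√164.15 − 1] = 5.906.
y₂ = 5.906 × 0.5130 = 3.030 m.
Head loss: ΔE = (y₂ − y₁)³/(4y₁y₂) = (3.030 − 0.5130)³/(4×0.5130×3.030) = 15.94/6.217 = 2.564 m.

y₂ = 3.030 m; ΔE = 2.564 m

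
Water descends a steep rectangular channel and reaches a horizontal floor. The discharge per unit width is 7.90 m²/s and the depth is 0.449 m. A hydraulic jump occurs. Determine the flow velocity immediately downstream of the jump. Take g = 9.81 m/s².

V₂ = 1.55 m/s

V₁ = q/y₁ = 7.90/0.449 = 17.6 m/s. Fr₁ = V₁/√(g·y₁) = 17.6/√(9.81×0.449) = 8.38.
From the momentum equation for a rectangular channel, y₂/y₁ = ½[√(1 + 8Fr₁²) − 1] = ½[√563.3 − 1] = 11.4.
y₂ = 11.4 × 0.449 = 5.10 m.
V₂ = q/y₂ = 7.90/5.10 = 1.55 m/s.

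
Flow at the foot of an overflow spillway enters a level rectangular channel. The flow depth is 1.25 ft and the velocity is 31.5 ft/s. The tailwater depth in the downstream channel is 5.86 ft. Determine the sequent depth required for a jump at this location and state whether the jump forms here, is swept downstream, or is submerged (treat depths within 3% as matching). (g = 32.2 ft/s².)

y₂ = 8.17 ft; the jump is swept downstream

Fr₁ = V₁/√(g·y₁) = 31.5/√(32.2×1.25) = 4.97.
By Bélanger, y₂/y₁ = ½[√(1 + 8Fr₁²) − 1] = ½[√198.2 − 1] = 6.54.
y₂ = 6.54 × 1.25 = 8.17 ft.
Tailwater y_tw = 5.86 ft: y_tw < y₂, so the jump is swept downstream.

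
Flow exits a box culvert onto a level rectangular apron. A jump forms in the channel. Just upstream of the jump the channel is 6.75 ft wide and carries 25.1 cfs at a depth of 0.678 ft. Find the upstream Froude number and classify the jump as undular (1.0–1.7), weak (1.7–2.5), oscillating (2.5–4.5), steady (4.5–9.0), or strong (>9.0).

q = Q/b = 25.1/6.75 = 3.72 ft²/s; V₁ = q/y₁ = 5.48 ft/s. Fr₁ = V₁/√(g·y₁) = 1.17.
Fr₁ = 1.17 lies in the undular range.

Fr₁ = 1.17; undular jump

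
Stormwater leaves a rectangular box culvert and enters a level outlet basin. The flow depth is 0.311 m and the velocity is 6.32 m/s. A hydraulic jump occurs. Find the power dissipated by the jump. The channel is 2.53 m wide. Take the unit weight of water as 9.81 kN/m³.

P = 39.5 kW

Fr₁ = V₁/√(g·y₁) = 6.32/√(9.81×0.311) = 3.62.
Conjugate-depth relation: y₂/y₁ = ½[√(1 + 8Fr₁²) − 1] = ½[√105.7 − 1] = 4.64.
y₂ = 4.64 × 0.311 = 1.44 m.
q = V₁·y₁ = 6.32 × 0.311 = 1.97 m²/s. V₂ = q/y₂ = 1.97/1.44 = 1.36 m/s. E₁ = y₁ + V₁²/2g = 2.35 m; E₂ = y₂ + V₂²/2g = 1.54 m. ΔE = E₁ − E₂ = 0.809 m.
Q = q·b = 1.97 × 2.53 = 4.97 m³/s. P = γ·Q·ΔE = 9.81 × 4.97 × 0.809 = 39.5 kW.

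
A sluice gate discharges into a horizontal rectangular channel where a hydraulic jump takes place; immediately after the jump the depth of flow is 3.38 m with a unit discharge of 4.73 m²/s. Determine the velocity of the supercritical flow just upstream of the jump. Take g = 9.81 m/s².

V₂ = q/y₂ = 4.73/3.38 = 1.40 m/s; Fr₂ = V₂/√(g·y₂) = 0.243.
From the momentum equation (using Fr₂), y₁/y₂ = ½[√(1 + 8Fr₂²) − 1] = ½[√1.472 − 1] = 0.107.
y₁ = 0.107 × 3.38 = 0.361 m.
V₁ = q/y₁ = 4.73/0.361 = 13.1 m/s.

V₁ = 13.1 m/s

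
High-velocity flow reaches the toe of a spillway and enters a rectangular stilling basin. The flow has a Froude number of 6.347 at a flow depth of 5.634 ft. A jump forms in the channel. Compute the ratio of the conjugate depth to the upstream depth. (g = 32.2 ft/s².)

Fr₁ = 6.347 (given).
Sequent-depth ratio: y₂/y₁ = ½[√(1 + 8Fr₁²) − 1] = ½[√323.28 − 1] = 8.490.

y₂/y₁ = 8.490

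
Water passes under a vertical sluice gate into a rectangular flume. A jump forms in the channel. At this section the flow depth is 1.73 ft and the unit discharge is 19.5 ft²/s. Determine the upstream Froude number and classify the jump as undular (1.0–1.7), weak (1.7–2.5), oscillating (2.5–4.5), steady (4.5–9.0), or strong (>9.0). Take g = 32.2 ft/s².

V₁ = q/y₁ = 19.5/1.73 = 11.3 ft/s. Fr₁ = V₁/√(g·y₁) = 11.3/√(32.2×1.73) = 1.51.
Fr₁ = 1.51 lies in the undular range.

Fr₁ = 1.51; undular jump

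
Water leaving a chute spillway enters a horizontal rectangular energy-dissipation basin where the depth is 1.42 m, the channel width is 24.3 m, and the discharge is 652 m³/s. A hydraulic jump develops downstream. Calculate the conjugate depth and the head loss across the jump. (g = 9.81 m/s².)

q = Q/b = 652/24.3 = 26.8 m²/s; V₁ = q/y₁ = 18.9 m/s. Fr₁ = V₁/√(g·y₁) = 5.06.
Sequent-depth ratio: y₂/y₁ = ½[√(1 + 8Fr₁²) − 1] = ½[√206.0 − 1] = 6.68.
y₂ = 6.68 × 1.42 = 9.48 m.
V₂ = q/y₂ = 26.8/9.48 = 2.83 m/s. E₁ = y₁ + V₁²/2g = 19.6 m; E₂ = y₂ + V₂²/2g = 9.89 m. ΔE = E₁ − E₂ = 9.73 m.

y₂ = 9.48 m; ΔE = 9.73 m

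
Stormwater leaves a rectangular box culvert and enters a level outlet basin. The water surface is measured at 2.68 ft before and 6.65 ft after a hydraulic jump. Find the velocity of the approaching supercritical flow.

V₁ = 19.3 ft/s

For a rectangular channel the momentum equation gives q² = ½·g·y₁·y₂·(y₁ + y₂) = ½×32.2×2.68×6.65×9.33 = 2677.
q = √2677 = 51.7 ft²/s.
V₁ = q/y₁ = 51.7/2.68 = 19.3 ft/s.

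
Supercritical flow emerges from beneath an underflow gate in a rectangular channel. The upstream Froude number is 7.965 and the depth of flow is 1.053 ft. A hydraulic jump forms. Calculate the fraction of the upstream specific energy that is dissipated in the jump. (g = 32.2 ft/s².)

ΔE/E₁ = 0.662 (66.2%)

Fr₁ = 7.965 (given).
Conjugate-depth relation: y₂/y₁ = ½[√(1 + 8Fr₁²) − 1] = ½[√508.53 − 1] = 10.78.
y₂ = 10.78 × 1.053 = 11.35 ft.
E₁ = y₁(1 + Fr₁²/2) = 1.053×(1 + 7.965²/2) = 34.45 ft. ΔE = (y₂ − y₁)³/(4y₁y₂) = 22.82 ft. ΔE/E₁ = 22.82/34.45 = 0.662.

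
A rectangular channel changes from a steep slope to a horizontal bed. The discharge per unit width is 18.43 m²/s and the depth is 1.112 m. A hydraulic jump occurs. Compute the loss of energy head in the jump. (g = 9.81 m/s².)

ΔE = 7.437 m

V₁ = q/y₁ = 18.43/1.112 = 16.57 m/s. Fr₁ = V₁/√(g·y₁) = 16.57/√(9.81×1.112) = 5.018.
Bélanger equation: y₂/y₁ = ½[√(1 + 8Fr₁²) − 1] = ½[√202.45 − 1] = 6.614.
y₂ = 6.614 × 1.112 = 7.355 m.
V₂ = q/y₂ = 18.43/7.355 = 2.506 m/s. E₁ = y₁ + V₁²/2g = 15.11 m; E₂ = y₂ + V₂²/2g = 7.675 m. ΔE = E₁ − E₂ = 7.437 m.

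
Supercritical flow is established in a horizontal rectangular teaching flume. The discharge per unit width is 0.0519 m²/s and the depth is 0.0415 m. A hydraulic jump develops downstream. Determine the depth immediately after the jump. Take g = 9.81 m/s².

V₁ = q/y₁ = 0.0519/0.0415 = 1.25 m/s. Fr₁ = V₁/√(g·y₁) = 1.25/√(9.81×0.0415) = 1.96.
By Bélanger, y₂/y₁ = ½[√(1 + 8Fr₁²) − 1] = ½[√31.73 − 1] = 2.32.
y₂ = 2.32 × 0.0415 = 0.0961 m.

y₂ = 0.0961 m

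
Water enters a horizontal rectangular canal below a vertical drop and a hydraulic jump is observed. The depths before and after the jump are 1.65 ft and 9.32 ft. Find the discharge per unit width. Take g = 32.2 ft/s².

For a rectangular channel the momentum equation gives q² = ½·g·y₁·y₂·(y₁ + y₂) = ½×32.2×1.65×9.32×11.0 = 2716.
q = √2716 = 52.1 ft²/s.

q = 52.1 ft²/s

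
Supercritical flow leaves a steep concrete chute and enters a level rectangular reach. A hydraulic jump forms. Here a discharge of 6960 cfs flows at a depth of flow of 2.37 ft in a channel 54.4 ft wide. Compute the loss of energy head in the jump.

q = Q/b = 6960/54.4 = 128 ft²/s; V₁ = q/y₁ = 54.0 ft/s. Fr₁ = V₁/√(g·y₁) = 6.18.
From the momentum equation for a rectangular channel, y₂/y₁ = ½[√(1 + 8Fr₁²) − 1] = ½[√306.5 − 1] = 8.25.
y₂ = 8.25 × 2.37 = 19.6 ft.
Head loss: ΔE = (y₂ − y₁)³/(4y₁y₂) = (19.6 − 2.37)³/(4×2.37×19.6) = 5080/185 = 27.4 ft.

ΔE = 27.4 ft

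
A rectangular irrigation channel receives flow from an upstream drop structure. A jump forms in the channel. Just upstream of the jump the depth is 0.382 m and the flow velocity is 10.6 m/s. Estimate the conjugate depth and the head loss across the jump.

y₂ = 2.77 m; ΔE = 3.23 m

Fr₁ = V₁/√(g·y₁) = 10.6/√(9.81×0.382) = 5.48.
Sequent-depth ratio: y₂/y₁ = ½[√(1 + 8Fr₁²) − 1] = ½[√240.9 − 1] = 7.26.
y₂ = 7.26 × 0.382 = 2.77 m.
q = V₁·y₁ = 10.6 × 0.382 = 4.05 m²/s. V₂ = q/y₂ = 4.05/2.77 = 1.46 m/s. E₁ = y₁ + V₁²/2g = 6.11 m; E₂ = y₂ + V₂²/2g = 2.88 m. ΔE = E₁ − E₂ = 3.23 m.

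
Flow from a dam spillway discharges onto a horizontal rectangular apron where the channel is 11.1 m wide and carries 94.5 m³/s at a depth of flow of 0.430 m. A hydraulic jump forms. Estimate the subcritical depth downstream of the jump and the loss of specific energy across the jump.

y₂ = 5.65 m; ΔE = 14.6 m

q = Q/b = 94.5/11.1 = 8.51 m²/s; V₁ = q/y₁ = 19.8 m/s. Fr₁ = V₁/√(g·y₁) = 9.64.
Bélanger equation: y₂/y₁ = ½[√(1 + 8Fr₁²) − 1] = ½[√744.4 − 1] = 13.1.
y₂ = 13.1 × 0.430 = 5.65 m.
V₂ = q/y₂ = 8.51/5.65 = 1.51 m/s. E₁ = y₁ + V₁²/2g = 20.4 m; E₂ = y₂ + V₂²/2g = 5.77 m. ΔE = E₁ − E₂ = 14.6 m.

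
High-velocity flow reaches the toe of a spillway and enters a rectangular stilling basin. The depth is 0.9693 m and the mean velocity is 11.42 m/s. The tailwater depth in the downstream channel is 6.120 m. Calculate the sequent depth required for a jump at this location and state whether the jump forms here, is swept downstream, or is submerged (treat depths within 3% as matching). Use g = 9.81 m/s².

Fr₁ = V₁/√(g·y₁) = 11.42/√(9.81×0.9693) = 3.703.
Conjugate-depth relation: y₂/y₁ = ½[√(1 + 8Fr₁²) − 1] = ½[√110.72 − 1] = 4.761.
y₂ = 4.761 × 0.9693 = 4.615 m.
Tailwater y_tw = 6.120 m: y_tw > y₂, so the jump is submerged.

y₂ = 4.615 m; the jump is submerged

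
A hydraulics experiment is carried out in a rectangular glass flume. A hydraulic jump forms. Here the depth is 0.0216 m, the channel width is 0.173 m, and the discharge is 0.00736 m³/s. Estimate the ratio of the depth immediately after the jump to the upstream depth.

q = Q/b = 0.00736/0.173 = 0.0425 m²/s; V₁ = q/y₁ = 1.97 m/s. Fr₁ = V₁/√(g·y₁) = 4.28.
Sequent-depth ratio: y₂/y₁ = ½[√(1 + 8Fr₁²) − 1] = ½[√147.5 − 1] = 5.57.

y₂/y₁ = 5.57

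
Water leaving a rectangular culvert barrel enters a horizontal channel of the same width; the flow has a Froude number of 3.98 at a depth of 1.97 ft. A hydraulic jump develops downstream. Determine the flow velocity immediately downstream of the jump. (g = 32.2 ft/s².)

Fr₁ = 3.98 (given).
Bélanger equation: y₂/y₁ = ½[√(1 + 8Fr₁²) − 1] = ½[√127.7 − 1] = 5.15.
y₂ = 5.15 × 1.97 = 10.1 ft.
V₁ = Fr₁·√(g·y₁) = 3.98×√(32.2×1.97) = 31.7 ft/s; q = V₁·y₁ = 62.4 ft²/s.
V₂ = q/y₂ = 62.4/10.1 = 6.15 ft/s.

V₂ = 6.15 ft/s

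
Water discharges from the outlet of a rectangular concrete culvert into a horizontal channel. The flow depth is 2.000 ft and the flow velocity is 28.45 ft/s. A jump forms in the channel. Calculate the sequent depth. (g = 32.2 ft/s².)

y₂ = 9.077 ft

Fr₁ = V₁/√(g·y₁) = 28.45/√(32.2×2.000) = 3.545.
By Bélanger, y₂/y₁ = ½[√(1 + 8Fr₁²) − 1] = ½[√101.55 − 1] = 4.539.
y₂ = 4.539 × 2.000 = 9.077 ft.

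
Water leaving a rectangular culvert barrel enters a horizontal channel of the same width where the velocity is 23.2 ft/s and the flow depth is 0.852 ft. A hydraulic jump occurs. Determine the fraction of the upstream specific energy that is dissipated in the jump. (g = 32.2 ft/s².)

Fr₁ = V₁/√(g·y₁) = 23.2/√(32.2×0.852) = 4.43.
Conjugate-depth relation: y₂/y₁ = ½[√(1 + 8Fr₁²) − 1] = ½[√158.0 − 1] = 5.78.
y₂ = 5.78 × 0.852 = 4.93 ft.
E₁ = y₁ + V₁²/2g = 9.21 ft. ΔE = (y₂ − y₁)³/(4y₁y₂) = 4.03 ft. ΔE/E₁ = 4.03/9.21 = 0.438.

ΔE/E₁ = 0.438 (43.8%)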